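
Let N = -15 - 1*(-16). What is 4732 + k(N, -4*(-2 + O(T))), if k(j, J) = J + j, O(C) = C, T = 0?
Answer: 4741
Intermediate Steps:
N = 1 (N = -15 + 16 = 1)
4732 + k(N, -4*(-2 + O(T))) = 4732 + (-4*(-2 + 0) + 1) = 4732 + (-4*(-2) + 1) = 4732 + (8 + 1) = 4732 + 9 = 4741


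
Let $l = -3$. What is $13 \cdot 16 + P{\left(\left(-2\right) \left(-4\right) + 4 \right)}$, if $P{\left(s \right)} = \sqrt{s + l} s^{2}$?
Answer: $640$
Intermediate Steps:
$P{\left(s \right)} = s^{2} \sqrt{-3 + s}$ ($P{\left(s \right)} = \sqrt{s - 3} s^{2} = \sqrt{-3 + s} s^{2} = s^{2} \sqrt{-3 + s}$)
$13 \cdot 16 + P{\left(\left(-2\right) \left(-4\right) + 4 \right)} = 13 \cdot 16 + \left(\left(-2\right) \left(-4\right) + 4\right)^{2} \sqrt{-3 + \left(\left(-2\right) \left(-4\right) + 4\right)} = 208 + \left(8 + 4\right)^{2} \sqrt{-3 + \left(8 + 4\right)} = 208 + 12^{2} \sqrt{-3 + 12} = 208 + 144 \sqrt{9} = 208 + 144 \cdot 3 = 208 + 432 = 640$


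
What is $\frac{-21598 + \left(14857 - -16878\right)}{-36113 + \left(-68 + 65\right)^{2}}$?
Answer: $- \frac{10137}{36104} \approx -0.28077$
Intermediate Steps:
$\frac{-21598 + \left(14857 - -16878\right)}{-36113 + \left(-68 + 65\right)^{2}} = \frac{-21598 + \left(14857 + 16878\right)}{-36113 + \left(-3\right)^{2}} = \frac{-21598 + 31735}{-36113 + 9} = \frac{10137}{-36104} = 10137 \left(- \frac{1}{36104}\right) = - \frac{10137}{36104}$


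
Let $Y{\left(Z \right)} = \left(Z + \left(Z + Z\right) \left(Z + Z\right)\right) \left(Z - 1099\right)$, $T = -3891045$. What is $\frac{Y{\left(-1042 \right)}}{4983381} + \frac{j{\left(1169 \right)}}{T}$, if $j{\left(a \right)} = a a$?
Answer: $- \frac{4019882761810619}{2154506635905} \approx -1865.8$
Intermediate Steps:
$Y{\left(Z \right)} = \left(-1099 + Z\right) \left(Z + 4 Z^{2}\right)$ ($Y{\left(Z \right)} = \left(Z + 2 Z 2 Z\right) \left(-1099 + Z\right) = \left(Z + 4 Z^{2}\right) \left(-1099 + Z\right) = \left(-1099 + Z\right) \left(Z + 4 Z^{2}\right)$)
$j{\left(a \right)} = a^{2}$
$\frac{Y{\left(-1042 \right)}}{4983381} + \frac{j{\left(1169 \right)}}{T} = \frac{\left(-1042\right) \left(-1099 - -4579590 + 4 \left(-1042\right)^{2}\right)}{4983381} + \frac{1169^{2}}{-3891045} = - 1042 \left(-1099 + 4579590 + 4 \cdot 1085764\right) \frac{1}{4983381} + 1366561 \left(- \frac{1}{3891045}\right) = - 1042 \left(-1099 + 4579590 + 4343056\right) \frac{1}{4983381} - \frac{1366561}{3891045} = \left(-1042\right) 8921547 \cdot \frac{1}{4983381} - \frac{1366561}{3891045} = \left(-9296251974\right) \frac{1}{4983381} - \frac{1366561}{3891045} = - \frac{1032916886}{553709} - \frac{1366561}{3891045} = - \frac{4019882761810619}{2154506635905}$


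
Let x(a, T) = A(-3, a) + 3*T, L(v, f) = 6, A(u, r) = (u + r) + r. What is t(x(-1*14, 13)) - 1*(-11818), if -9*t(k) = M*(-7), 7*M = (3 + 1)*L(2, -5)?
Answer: 35462/3 ≈ 11821.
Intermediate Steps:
A(u, r) = u + 2*r (A(u, r) = (r + u) + r = u + 2*r)
M = 24/7 (M = ((3 + 1)*6)/7 = (4*6)/7 = (1/7)*24 = 24/7 ≈ 3.4286)
x(a, T) = -3 + 2*a + 3*T (x(a, T) = (-3 + 2*a) + 3*T = -3 + 2*a + 3*T)
t(k) = 8/3 (t(k) = -8*(-7)/21 = -1/9*(-24) = 8/3)
t(x(-1*14, 13)) - 1*(-11818) = 8/3 - 1*(-11818) = 8/3 + 11818 = 35462/3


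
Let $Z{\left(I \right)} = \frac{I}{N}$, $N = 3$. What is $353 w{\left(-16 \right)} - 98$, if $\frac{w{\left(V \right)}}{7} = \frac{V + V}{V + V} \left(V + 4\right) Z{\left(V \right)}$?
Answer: $158046$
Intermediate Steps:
$Z{\left(I \right)} = \frac{I}{3}$
$w{\left(V \right)} = \frac{7 V \left(4 + V\right)}{3}$ ($w{\left(V \right)} = 7 \frac{V + V}{V + V} \left(V + 4\right) \frac{V}{3} = 7 \frac{2 V}{2 V} \left(4 + V\right) \frac{V}{3} = 7 \cdot 2 V \frac{1}{2 V} \frac{V \left(4 + V\right)}{3} = 7 \cdot 1 \frac{V \left(4 + V\right)}{3} = 7 \frac{V \left(4 + V\right)}{3} = \frac{7 V \left(4 + V\right)}{3}$)
$353 w{\left(-16 \right)} - 98 = 353 \cdot \frac{7}{3} \left(-16\right) \left(4 - 16\right) - 98 = 353 \cdot \frac{7}{3} \left(-16\right) \left(-12\right) - 98 = 353 \cdot 448 - 98 = 158144 - 98 = 158046$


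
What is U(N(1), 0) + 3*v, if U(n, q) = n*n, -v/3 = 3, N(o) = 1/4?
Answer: -431/16 ≈ -26.938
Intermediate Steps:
N(o) = ¼
v = -9 (v = -3*3 = -9)
U(n, q) = n²
U(N(1), 0) + 3*v = (¼)² + 3*(-9) = 1/16 - 27 = -431/16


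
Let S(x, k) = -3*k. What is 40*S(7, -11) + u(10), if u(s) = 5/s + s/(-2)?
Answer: 2631/2 ≈ 1315.5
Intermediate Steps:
u(s) = 5/s - s/2 (u(s) = 5/s + s*(-½) = 5/s - s/2)
40*S(7, -11) + u(10) = 40*(-3*(-11)) + (5/10 - ½*10) = 40*33 + (5*(⅒) - 5) = 1320 + (½ - 5) = 1320 - 9/2 = 2631/2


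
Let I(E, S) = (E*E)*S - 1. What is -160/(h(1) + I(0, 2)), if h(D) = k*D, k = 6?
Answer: -32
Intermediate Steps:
I(E, S) = -1 + S*E**2 (I(E, S) = E**2*S - 1 = S*E**2 - 1 = -1 + S*E**2)
h(D) = 6*D
-160/(h(1) + I(0, 2)) = -160/(6*1 + (-1 + 2*0**2)) = -160/(6 + (-1 + 2*0)) = -160/(6 + (-1 + 0)) = -160/(6 - 1) = -160/5 = (1/5)*(-160) = -32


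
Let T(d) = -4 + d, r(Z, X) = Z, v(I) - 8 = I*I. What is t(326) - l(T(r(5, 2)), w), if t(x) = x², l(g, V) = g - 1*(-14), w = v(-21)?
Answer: 106261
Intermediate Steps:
v(I) = 8 + I² (v(I) = 8 + I*I = 8 + I²)
w = 449 (w = 8 + (-21)² = 8 + 441 = 449)
l(g, V) = 14 + g (l(g, V) = g + 14 = 14 + g)
t(326) - l(T(r(5, 2)), w) = 326² - (14 + (-4 + 5)) = 106276 - (14 + 1) = 106276 - 1*15 = 106276 - 15 = 106261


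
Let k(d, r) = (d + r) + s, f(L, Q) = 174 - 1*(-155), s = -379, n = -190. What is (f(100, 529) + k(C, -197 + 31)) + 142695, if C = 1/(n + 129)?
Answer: 8691218/61 ≈ 1.4248e+5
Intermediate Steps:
C = -1/61 (C = 1/(-190 + 129) = 1/(-61) = -1/61 ≈ -0.016393)
f(L, Q) = 329 (f(L, Q) = 174 + 155 = 329)
k(d, r) = -379 + d + r (k(d, r) = (d + r) - 379 = -379 + d + r)
(f(100, 529) + k(C, -197 + 31)) + 142695 = (329 + (-379 - 1/61 + (-197 + 31))) + 142695 = (329 + (-379 - 1/61 - 166)) + 142695 = (329 - 33246/61) + 142695 = -13177/61 + 142695 = 8691218/61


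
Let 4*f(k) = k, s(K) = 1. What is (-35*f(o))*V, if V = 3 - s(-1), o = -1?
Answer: 35/2 ≈ 17.500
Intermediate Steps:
V = 2 (V = 3 - 1*1 = 3 - 1 = 2)
f(k) = k/4
(-35*f(o))*V = -35*(-1)/4*2 = -35*(-1/4)*2 = (35/4)*2 = 35/2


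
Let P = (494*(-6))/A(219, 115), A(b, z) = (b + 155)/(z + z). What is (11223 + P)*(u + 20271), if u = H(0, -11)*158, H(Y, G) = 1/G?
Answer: 391687405143/2057 ≈ 1.9042e+8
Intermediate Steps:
A(b, z) = (155 + b)/(2*z) (A(b, z) = (155 + b)/((2*z)) = (155 + b)*(1/(2*z)) = (155 + b)/(2*z))
u = -158/11 (u = 158/(-11) = -1/11*158 = -158/11 ≈ -14.364)
P = -340860/187 (P = (494*(-6))/(((1/2)*(155 + 219)/115)) = -2964/((1/2)*(1/115)*374) = -2964/187/115 = -2964*115/187 = -340860/187 ≈ -1822.8)
(11223 + P)*(u + 20271) = (11223 - 340860/187)*(-158/11 + 20271) = (1757841/187)*(222823/11) = 391687405143/2057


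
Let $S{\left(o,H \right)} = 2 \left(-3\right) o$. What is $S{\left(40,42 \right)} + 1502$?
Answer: $1262$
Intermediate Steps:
$S{\left(o,H \right)} = - 6 o$
$S{\left(40,42 \right)} + 1502 = \left(-6\right) 40 + 1502 = -240 + 1502 = 1262$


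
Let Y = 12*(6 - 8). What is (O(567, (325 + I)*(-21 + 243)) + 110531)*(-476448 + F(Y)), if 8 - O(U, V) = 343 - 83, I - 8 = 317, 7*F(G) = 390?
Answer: -367752454134/7 ≈ -5.2536e+10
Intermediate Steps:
Y = -24 (Y = 12*(-2) = -24)
F(G) = 390/7 (F(G) = (⅐)*390 = 390/7)
I = 325 (I = 8 + 317 = 325)
O(U, V) = -252 (O(U, V) = 8 - (343 - 83) = 8 - 1*260 = 8 - 260 = -252)
(O(567, (325 + I)*(-21 + 243)) + 110531)*(-476448 + F(Y)) = (-252 + 110531)*(-476448 + 390/7) = 110279*(-3334746/7) = -367752454134/7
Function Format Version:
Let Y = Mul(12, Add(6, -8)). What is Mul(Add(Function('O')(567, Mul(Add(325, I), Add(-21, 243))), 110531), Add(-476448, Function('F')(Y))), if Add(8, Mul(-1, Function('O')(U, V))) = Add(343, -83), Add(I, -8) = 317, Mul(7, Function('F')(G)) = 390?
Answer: Rational(-367752454134, 7) ≈ -5.2536e+10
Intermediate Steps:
Y = -24 (Y = Mul(12, -2) = -24)
Function('F')(G) = Rational(390, 7) (Function('F')(G) = Mul(Rational(1, 7), 390) = Rational(390, 7))
I = 325 (I = Add(8, 317) = 325)
Function('O')(U, V) = -252 (Function('O')(U, V) = Add(8, Mul(-1, Add(343, -83))) = Add(8, Mul(-1, 260)) = Add(8, -260) = -252)
Mul(Add(Function('O')(567, Mul(Add(325, I), Add(-21, 243))), 110531), Add(-476448, Function('F')(Y))) = Mul(Add(-252, 110531), Add(-476448, Rational(390, 7))) = Mul(110279, Rational(-3334746, 7)) = Rational(-367752454134, 7)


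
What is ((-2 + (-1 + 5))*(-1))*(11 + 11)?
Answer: -44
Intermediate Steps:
((-2 + (-1 + 5))*(-1))*(11 + 11) = ((-2 + 4)*(-1))*22 = (2*(-1))*22 = -2*22 = -44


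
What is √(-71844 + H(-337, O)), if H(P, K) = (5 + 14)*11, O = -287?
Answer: I*√71635 ≈ 267.65*I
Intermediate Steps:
H(P, K) = 209 (H(P, K) = 19*11 = 209)
√(-71844 + H(-337, O)) = √(-71844 + 209) = √(-71635) = I*√71635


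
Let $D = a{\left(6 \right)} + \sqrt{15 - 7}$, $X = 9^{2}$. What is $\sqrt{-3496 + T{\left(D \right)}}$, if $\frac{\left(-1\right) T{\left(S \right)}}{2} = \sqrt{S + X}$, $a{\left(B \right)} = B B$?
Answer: $\sqrt{-3496 - 2 \sqrt{117 + 2 \sqrt{2}}} \approx 59.312 i$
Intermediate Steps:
$a{\left(B \right)} = B^{2}$
$X = 81$
$D = 36 + 2 \sqrt{2}$ ($D = 6^{2} + \sqrt{15 - 7} = 36 + \sqrt{8} = 36 + 2 \sqrt{2} \approx 38.828$)
$T{\left(S \right)} = - 2 \sqrt{81 + S}$ ($T{\left(S \right)} = - 2 \sqrt{S + 81} = - 2 \sqrt{81 + S}$)
$\sqrt{-3496 + T{\left(D \right)}} = \sqrt{-3496 - 2 \sqrt{81 + \left(36 + 2 \sqrt{2}\right)}} = \sqrt{-3496 - 2 \sqrt{117 + 2 \sqrt{2}}}$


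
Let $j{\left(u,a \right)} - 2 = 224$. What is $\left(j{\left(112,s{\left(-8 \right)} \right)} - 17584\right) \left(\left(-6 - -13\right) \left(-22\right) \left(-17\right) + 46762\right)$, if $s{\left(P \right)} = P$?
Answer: $-857138040$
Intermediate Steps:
$j{\left(u,a \right)} = 226$ ($j{\left(u,a \right)} = 2 + 224 = 226$)
$\left(j{\left(112,s{\left(-8 \right)} \right)} - 17584\right) \left(\left(-6 - -13\right) \left(-22\right) \left(-17\right) + 46762\right) = \left(226 - 17584\right) \left(\left(-6 - -13\right) \left(-22\right) \left(-17\right) + 46762\right) = - 17358 \left(\left(-6 + 13\right) \left(-22\right) \left(-17\right) + 46762\right) = - 17358 \left(7 \left(-22\right) \left(-17\right) + 46762\right) = - 17358 \left(\left(-154\right) \left(-17\right) + 46762\right) = - 17358 \left(2618 + 46762\right) = \left(-17358\right) 49380 = -857138040$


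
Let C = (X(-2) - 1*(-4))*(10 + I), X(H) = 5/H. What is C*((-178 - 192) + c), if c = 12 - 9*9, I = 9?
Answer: -25023/2 ≈ -12512.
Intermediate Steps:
c = -69 (c = 12 - 81 = -69)
C = 57/2 (C = (5/(-2) - 1*(-4))*(10 + 9) = (5*(-½) + 4)*19 = (-5/2 + 4)*19 = (3/2)*19 = 57/2 ≈ 28.500)
C*((-178 - 192) + c) = 57*((-178 - 192) - 69)/2 = 57*(-370 - 69)/2 = (57/2)*(-439) = -25023/2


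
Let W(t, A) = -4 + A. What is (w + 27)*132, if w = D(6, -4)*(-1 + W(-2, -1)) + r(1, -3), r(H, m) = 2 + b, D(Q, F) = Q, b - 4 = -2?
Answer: -660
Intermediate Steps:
b = 2 (b = 4 - 2 = 2)
r(H, m) = 4 (r(H, m) = 2 + 2 = 4)
w = -32 (w = 6*(-1 + (-4 - 1)) + 4 = 6*(-1 - 5) + 4 = 6*(-6) + 4 = -36 + 4 = -32)
(w + 27)*132 = (-32 + 27)*132 = -5*132 = -660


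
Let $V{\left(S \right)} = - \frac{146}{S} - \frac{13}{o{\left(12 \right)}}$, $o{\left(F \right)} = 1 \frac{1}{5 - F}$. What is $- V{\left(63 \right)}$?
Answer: $- \frac{5587}{63} \approx -88.682$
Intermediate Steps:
$o{\left(F \right)} = \frac{1}{5 - F}$
$V{\left(S \right)} = 91 - \frac{146}{S}$ ($V{\left(S \right)} = - \frac{146}{S} - \frac{13}{\left(-1\right) \frac{1}{-5 + 12}} = - \frac{146}{S} - \frac{13}{\left(-1\right) \frac{1}{7}} = - \frac{146}{S} - \frac{13}{- \frac{1}{7}} = - \frac{146}{S} - -91 = - \frac{146}{S} + 91 = 91 - \frac{146}{S}$)
$- V{\left(63 \right)} = - (91 - \frac{146}{63}) = \left(-1\right) \frac{5587}{63} = - \frac{5587}{63}$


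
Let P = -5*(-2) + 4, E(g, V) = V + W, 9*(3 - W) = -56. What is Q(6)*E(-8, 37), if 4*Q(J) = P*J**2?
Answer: 5824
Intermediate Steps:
W = 83/9 (W = 3 - 1/9*(-56) = 3 + 56/9 = 83/9 ≈ 9.2222)
E(g, V) = 83/9 + V (E(g, V) = V + 83/9 = 83/9 + V)
P = 14 (P = 10 + 4 = 14)
Q(J) = 7*J**2/2 (Q(J) = (14*J**2)/4 = 7*J**2/2)
Q(6)*E(-8, 37) = ((7/2)*6**2)*(83/9 + 37) = ((7/2)*36)*(416/9) = 126*(416/9) = 5824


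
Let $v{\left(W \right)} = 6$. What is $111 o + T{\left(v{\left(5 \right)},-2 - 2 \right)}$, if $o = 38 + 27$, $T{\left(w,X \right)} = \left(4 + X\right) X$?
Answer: $7215$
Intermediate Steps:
$T{\left(w,X \right)} = X \left(4 + X\right)$
$o = 65$
$111 o + T{\left(v{\left(5 \right)},-2 - 2 \right)} = 111 \cdot 65 + \left(-2 - 2\right) \left(4 - 4\right) = 7215 + \left(-2 - 2\right) \left(4 - 4\right) = 7215 - 4 \left(4 - 4\right) = 7215 - 0 = 7215 + 0 = 7215$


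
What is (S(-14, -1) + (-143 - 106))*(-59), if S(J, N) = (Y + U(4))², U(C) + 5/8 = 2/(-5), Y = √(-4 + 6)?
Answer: 23217621/1600 + 2419*√2/20 ≈ 14682.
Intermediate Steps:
Y = √2 ≈ 1.4142
U(C) = -41/40 (U(C) = -5/8 + 2/(-5) = -5/8 + 2*(-⅕) = -5/8 - ⅖ = -41/40)
S(J, N) = (-41/40 + √2)² (S(J, N) = (√2 - 41/40)² = (-41/40 + √2)²)
(S(-14, -1) + (-143 - 106))*(-59) = ((4881/1600 - 41*√2/20) + (-143 - 106))*(-59) = ((4881/1600 - 41*√2/20) - 249)*(-59) = (-393519/1600 - 41*√2/20)*(-59) = 23217621/1600 + 2419*√2/20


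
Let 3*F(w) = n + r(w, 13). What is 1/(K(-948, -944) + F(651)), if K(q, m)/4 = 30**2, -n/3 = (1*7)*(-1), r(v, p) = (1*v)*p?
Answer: 1/6428 ≈ 0.00015557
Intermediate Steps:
r(v, p) = p*v (r(v, p) = v*p = p*v)
n = 21 (n = -3*1*7*(-1) = -21*(-1) = -3*(-7) = 21)
K(q, m) = 3600 (K(q, m) = 4*30**2 = 4*900 = 3600)
F(w) = 7 + 13*w/3 (F(w) = (21 + 13*w)/3 = 7 + 13*w/3)
1/(K(-948, -944) + F(651)) = 1/(3600 + (7 + (13/3)*651)) = 1/(3600 + (7 + 2821)) = 1/(3600 + 2828) = 1/6428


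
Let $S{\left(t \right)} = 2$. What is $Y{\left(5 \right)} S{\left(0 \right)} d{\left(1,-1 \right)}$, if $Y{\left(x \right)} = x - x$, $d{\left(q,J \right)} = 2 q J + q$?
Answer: $0$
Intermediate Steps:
$d{\left(q,J \right)} = q + 2 J q$ ($d{\left(q,J \right)} = 2 J q + q = q + 2 J q$)
$Y{\left(x \right)} = 0$
$Y{\left(5 \right)} S{\left(0 \right)} d{\left(1,-1 \right)} = 0 \cdot 2 \cdot 1 \left(1 + 2 \left(-1\right)\right) = 0 \cdot 1 \left(1 - 2\right) = 0 \cdot 1 \left(-1\right) = 0 \left(-1\right) = 0$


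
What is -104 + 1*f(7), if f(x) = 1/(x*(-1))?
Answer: -729/7 ≈ -104.14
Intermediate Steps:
f(x) = -1/x (f(x) = 1/(-x) = -1/x)
-104 + 1*f(7) = -104 + 1*(-1/7) = -104 + 1*(-1*⅐) = -104 + 1*(-⅐) = -104 - ⅐ = -729/7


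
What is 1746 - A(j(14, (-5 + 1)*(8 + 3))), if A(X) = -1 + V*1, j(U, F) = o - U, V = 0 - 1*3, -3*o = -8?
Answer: 1750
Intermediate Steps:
o = 8/3 (o = -⅓*(-8) = 8/3 ≈ 2.6667)
V = -3 (V = 0 - 3 = -3)
j(U, F) = 8/3 - U
A(X) = -4 (A(X) = -1 - 3*1 = -1 - 3 = -4)
1746 - A(j(14, (-5 + 1)*(8 + 3))) = 1746 - 1*(-4) = 1746 + 4 = 1750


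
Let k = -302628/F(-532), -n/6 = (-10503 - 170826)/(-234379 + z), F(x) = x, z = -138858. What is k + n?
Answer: 28093291167/49640521 ≈ 565.93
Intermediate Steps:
n = -1087974/373237 (n = -6*(-10503 - 170826)/(-234379 - 138858) = -(-1087974)/(-373237) = -(-1087974)*(-1)/373237 = -6*181329/373237 = -1087974/373237 ≈ -2.9150)
k = 75657/133 (k = -302628/(-532) = -302628*(-1/532) = 75657/133 ≈ 568.85)
k + n = 75657/133 - 1087974/373237 = 28093291167/49640521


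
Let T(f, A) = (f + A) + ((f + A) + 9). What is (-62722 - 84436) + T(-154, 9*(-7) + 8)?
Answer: -147567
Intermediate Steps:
T(f, A) = 9 + 2*A + 2*f (T(f, A) = (A + f) + ((A + f) + 9) = (A + f) + (9 + A + f) = 9 + 2*A + 2*f)
(-62722 - 84436) + T(-154, 9*(-7) + 8) = (-62722 - 84436) + (9 + 2*(9*(-7) + 8) + 2*(-154)) = -147158 + (9 + 2*(-63 + 8) - 308) = -147158 + (9 + 2*(-55) - 308) = -147158 + (9 - 110 - 308) = -147158 - 409 = -147567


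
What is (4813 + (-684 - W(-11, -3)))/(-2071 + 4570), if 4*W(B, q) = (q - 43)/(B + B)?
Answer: 60551/36652 ≈ 1.6521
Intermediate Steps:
W(B, q) = (-43 + q)/(8*B) (W(B, q) = ((q - 43)/(B + B))/4 = ((-43 + q)/((2*B)))/4 = ((-43 + q)*(1/(2*B)))/4 = ((-43 + q)/(2*B))/4 = (-43 + q)/(8*B))
(4813 + (-684 - W(-11, -3)))/(-2071 + 4570) = (4813 + (-684 - (-43 - 3)/(8*(-11))))/(-2071 + 4570) = (4813 + (-684 - (-1)*(-46)/(8*11)))/2499 = (4813 + (-684 - 1*23/44))*(1/2499) = (4813 + (-684 - 23/44))*(1/2499) = (4813 - 30119/44)*(1/2499) = (181653/44)*(1/2499) = 60551/36652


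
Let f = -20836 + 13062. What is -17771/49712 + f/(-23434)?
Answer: -1153251/44805808 ≈ -0.025739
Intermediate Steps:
f = -7774
-17771/49712 + f/(-23434) = -17771/49712 - 7774/(-23434) = -17771*1/49712 - 7774*(-1/23434) = -1367/3824 + 3887/11717 = -1153251/44805808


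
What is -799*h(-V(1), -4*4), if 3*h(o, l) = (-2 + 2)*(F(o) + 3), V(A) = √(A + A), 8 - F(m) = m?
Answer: 0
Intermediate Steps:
F(m) = 8 - m
V(A) = √2*√A (V(A) = √(2*A) = √2*√A)
h(o, l) = 0 (h(o, l) = ((-2 + 2)*((8 - o) + 3))/3 = (0*(11 - o))/3 = (⅓)*0 = 0)
-799*h(-V(1), -4*4) = -799*0 = 0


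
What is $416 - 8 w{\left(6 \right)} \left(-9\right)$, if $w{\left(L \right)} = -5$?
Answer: $-149760$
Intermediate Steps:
$416 - 8 w{\left(6 \right)} \left(-9\right) = 416 \left(-8\right) \left(-5\right) \left(-9\right) = 416 \cdot 40 \left(-9\right) = 416 \left(-360\right) = -149760$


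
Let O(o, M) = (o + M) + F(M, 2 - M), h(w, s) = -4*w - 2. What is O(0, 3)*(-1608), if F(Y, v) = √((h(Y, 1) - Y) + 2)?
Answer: -4824 - 1608*I*√15 ≈ -4824.0 - 6227.8*I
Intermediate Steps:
h(w, s) = -2 - 4*w
F(Y, v) = √5*√(-Y) (F(Y, v) = √(((-2 - 4*Y) - Y) + 2) = √((-2 - 5*Y) + 2) = √(-5*Y) = √5*√(-Y))
O(o, M) = M + o + √5*√(-M) (O(o, M) = (o + M) + √5*√(-M) = (M + o) + √5*√(-M) = M + o + √5*√(-M))
O(0, 3)*(-1608) = (3 + 0 + √5*√(-1*3))*(-1608) = (3 + 0 + √5*√(-3))*(-1608) = (3 + 0 + √5*(I*√3))*(-1608) = (3 + 0 + I*√15)*(-1608) = (3 + I*√15)*(-1608) = -4824 - 1608*I*√15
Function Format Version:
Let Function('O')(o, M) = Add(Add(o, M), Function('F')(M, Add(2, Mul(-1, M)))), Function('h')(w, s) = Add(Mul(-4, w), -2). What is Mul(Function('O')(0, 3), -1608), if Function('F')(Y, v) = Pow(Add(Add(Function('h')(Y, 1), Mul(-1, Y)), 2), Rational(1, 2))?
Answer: Add(-4824, Mul(-1608, I, Pow(15, Rational(1, 2)))) ≈ Add(-4824.0, Mul(-6227.8, I))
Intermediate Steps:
Function('h')(w, s) = Add(-2, Mul(-4, w))
Function('F')(Y, v) = Mul(Pow(5, Rational(1, 2)), Pow(Mul(-1, Y), Rational(1, 2))) (Function('F')(Y, v) = Pow(Add(Add(Add(-2, Mul(-4, Y)), Mul(-1, Y)), 2), Rational(1, 2)) = Pow(Add(Add(-2, Mul(-5, Y)), 2), Rational(1, 2)) = Pow(Mul(-5, Y), Rational(1, 2)) = Mul(Pow(5, Rational(1, 2)), Pow(Mul(-1, Y), Rational(1, 2))))
Function('O')(o, M) = Add(M, o, Mul(Pow(5, Rational(1, 2)), Pow(Mul(-1, M), Rational(1, 2)))) (Function('O')(o, M) = Add(Add(o, M), Mul(Pow(5, Rational(1, 2)), Pow(Mul(-1, M), Rational(1, 2)))) = Add(Add(M, o), Mul(Pow(5, Rational(1, 2)), Pow(Mul(-1, M), Rational(1, 2)))) = Add(M, o, Mul(Pow(5, Rational(1, 2)), Pow(Mul(-1, M), Rational(1, 2)))))
Mul(Function('O')(0, 3), -1608) = Mul(Add(3, 0, Mul(Pow(5, Rational(1, 2)), Pow(Mul(-1, 3), Rational(1, 2)))), -1608) = Mul(Add(3, 0, Mul(Pow(5, Rational(1, 2)), Pow(-3, Rational(1, 2)))), -1608) = Mul(Add(3, 0, Mul(Pow(5, Rational(1, 2)), Mul(I, Pow(3, Rational(1, 2))))), -1608) = Mul(Add(3, 0, Mul(I, Pow(15, Rational(1, 2)))), -1608) = Mul(Add(3, Mul(I, Pow(15, Rational(1, 2)))), -1608) = Add(-4824, Mul(-1608, I, Pow(15, Rational(1, 2))))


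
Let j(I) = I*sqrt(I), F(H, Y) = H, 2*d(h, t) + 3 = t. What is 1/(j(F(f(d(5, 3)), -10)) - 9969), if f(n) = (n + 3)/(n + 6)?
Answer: -79752/795047687 - 2*sqrt(2)/795047687 ≈ -0.00010031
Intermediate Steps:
d(h, t) = -3/2 + t/2
f(n) = (3 + n)/(6 + n)
j(I) = I**(3/2)
1/(j(F(f(d(5, 3)), -10)) - 9969) = 1/(((3 + (-3/2 + (1/2)*3))/(6 + (-3/2 + (1/2)*3)))**(3/2) - 9969) = 1/(((3 + (-3/2 + 3/2))/(6 + (-3/2 + 3/2)))**(3/2) - 9969) = 1/(((3 + 0)/(6 + 0))**(3/2) - 9969) = 1/((3/6)**(3/2) - 9969) = 1/(((1/6)*3)**(3/2) - 9969) = 1/((1/2)**(3/2) - 9969) = 1/(sqrt(2)/4 - 9969) = 1/(-9969 + sqrt(2)/4)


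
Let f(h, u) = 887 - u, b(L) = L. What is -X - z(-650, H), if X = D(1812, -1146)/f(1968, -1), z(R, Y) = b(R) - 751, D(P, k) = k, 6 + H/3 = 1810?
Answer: 207539/148 ≈ 1402.3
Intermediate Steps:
H = 5412 (H = -18 + 3*1810 = -18 + 5430 = 5412)
z(R, Y) = -751 + R (z(R, Y) = R - 751 = -751 + R)
X = -191/148 (X = -1146/(887 - 1*(-1)) = -1146/(887 + 1) = -1146/888 = -1146*1/888 = -191/148 ≈ -1.2905)
-X - z(-650, H) = -1*(-191/148) - (-751 - 650) = 191/148 - 1*(-1401) = 191/148 + 1401 = 207539/148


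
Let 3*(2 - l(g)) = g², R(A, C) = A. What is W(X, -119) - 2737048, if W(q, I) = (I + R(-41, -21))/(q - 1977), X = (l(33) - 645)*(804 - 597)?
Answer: -575379493352/210219 ≈ -2.7370e+6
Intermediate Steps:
l(g) = 2 - g²/3
X = -208242 (X = ((2 - ⅓*33²) - 645)*(804 - 597) = ((2 - ⅓*1089) - 645)*207 = ((2 - 363) - 645)*207 = (-361 - 645)*207 = -1006*207 = -208242)
W(q, I) = (-41 + I)/(-1977 + q) (W(q, I) = (I - 41)/(q - 1977) = (-41 + I)/(-1977 + q))
W(X, -119) - 2737048 = (-41 - 119)/(-1977 - 208242) - 2737048 = -160/(-210219) - 2737048 = -1/210219*(-160) - 2737048 = 160/210219 - 2737048 = -575379493352/210219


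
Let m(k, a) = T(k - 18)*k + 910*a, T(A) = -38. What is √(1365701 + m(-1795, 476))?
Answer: √1867071 ≈ 1366.4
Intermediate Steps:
m(k, a) = -38*k + 910*a
√(1365701 + m(-1795, 476)) = √(1365701 + (-38*(-1795) + 910*476)) = √(1365701 + (68210 + 433160)) = √(1365701 + 501370) = √1867071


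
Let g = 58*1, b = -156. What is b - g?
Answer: -214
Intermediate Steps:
g = 58
b - g = -156 - 1*58 = -156 - 58 = -214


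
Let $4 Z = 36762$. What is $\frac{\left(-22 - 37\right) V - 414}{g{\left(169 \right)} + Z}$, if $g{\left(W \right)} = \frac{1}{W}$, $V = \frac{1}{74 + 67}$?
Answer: $- \frac{19750354}{438001131} \approx -0.045092$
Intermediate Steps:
$Z = \frac{18381}{2}$ ($Z = \frac{1}{4} \cdot 36762 = \frac{18381}{2} \approx 9190.5$)
$V = \frac{1}{141} \approx 0.0070922$
$\frac{\left(-22 - 37\right) V - 414}{g{\left(169 \right)} + Z} = \frac{\left(-22 - 37\right) \frac{1}{141} - 414}{\frac{1}{169} + \frac{18381}{2}} = \frac{\left(-59\right) \frac{1}{141} - 414}{\frac{1}{169} + \frac{18381}{2}} = \frac{- \frac{59}{141} - 414}{\frac{3106391}{338}} = \left(- \frac{58433}{141}\right) \frac{338}{3106391} = - \frac{19750354}{438001131}$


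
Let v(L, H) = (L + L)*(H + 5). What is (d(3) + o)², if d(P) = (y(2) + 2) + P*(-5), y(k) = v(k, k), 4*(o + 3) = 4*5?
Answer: 289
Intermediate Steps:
o = 2 (o = -3 + (4*5)/4 = -3 + (¼)*20 = -3 + 5 = 2)
v(L, H) = 2*L*(5 + H) (v(L, H) = (2*L)*(5 + H) = 2*L*(5 + H))
y(k) = 2*k*(5 + k)
d(P) = 30 - 5*P (d(P) = (2*2*(5 + 2) + 2) + P*(-5) = (2*2*7 + 2) - 5*P = (28 + 2) - 5*P = 30 - 5*P)
(d(3) + o)² = ((30 - 5*3) + 2)² = ((30 - 15) + 2)² = (15 + 2)² = 17² = 289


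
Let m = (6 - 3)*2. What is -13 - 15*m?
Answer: -103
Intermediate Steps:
m = 6 (m = 3*2 = 6)
-13 - 15*m = -13 - 15*6 = -13 - 90 = -103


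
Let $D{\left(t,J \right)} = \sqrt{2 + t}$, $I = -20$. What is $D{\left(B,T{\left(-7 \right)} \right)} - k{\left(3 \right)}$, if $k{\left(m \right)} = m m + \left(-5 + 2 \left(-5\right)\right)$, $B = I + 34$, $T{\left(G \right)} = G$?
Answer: $10$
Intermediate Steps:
$B = 14$ ($B = -20 + 34 = 14$)
$k{\left(m \right)} = -15 + m^{2}$ ($k{\left(m \right)} = m^{2} - 15 = -15 + m^{2}$)
$D{\left(B,T{\left(-7 \right)} \right)} - k{\left(3 \right)} = \sqrt{2 + 14} - \left(-15 + 3^{2}\right) = \sqrt{16} - \left(-15 + 9\right) = 4 - -6 = 4 + 6 = 10$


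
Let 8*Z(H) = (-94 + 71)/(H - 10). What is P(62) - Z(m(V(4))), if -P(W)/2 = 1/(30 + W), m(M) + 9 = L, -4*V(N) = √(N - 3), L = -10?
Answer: -645/5336 ≈ -0.12088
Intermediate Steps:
V(N) = -√(-3 + N)/4 (V(N) = -√(N - 3)/4 = -√(-3 + N)/4)
m(M) = -19 (m(M) = -9 - 10 = -19)
P(W) = -2/(30 + W)
Z(H) = -23/(8*(-10 + H)) (Z(H) = ((-94 + 71)/(H - 10))/8 = (-23/(-10 + H))/8 = -23/(8*(-10 + H)))
P(62) - Z(m(V(4))) = -2/(30 + 62) - (-23)/(-80 + 8*(-19)) = -2/92 - (-23)/(-80 - 152) = -2*1/92 - (-23)/(-232) = -1/46 - (-23)*(-1)/232 = -1/46 - 1*23/232 = -1/46 - 23/232 = -645/5336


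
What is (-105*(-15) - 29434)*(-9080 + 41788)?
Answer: -911212172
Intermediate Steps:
(-105*(-15) - 29434)*(-9080 + 41788) = (1575 - 29434)*32708 = -27859*32708 = -911212172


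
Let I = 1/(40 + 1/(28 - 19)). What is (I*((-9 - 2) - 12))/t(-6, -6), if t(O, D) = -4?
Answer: 207/1444 ≈ 0.14335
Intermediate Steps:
I = 9/361 (I = 1/(40 + 1/9) = 1/(361/9) = 9/361 ≈ 0.024931)
(I*((-9 - 2) - 12))/t(-6, -6) = (9*((-9 - 2) - 12)/361)/(-4) = (9*(-11 - 12)/361)*(-1/4) = ((9/361)*(-23))*(-1/4) = -207/361*(-1/4) = 207/1444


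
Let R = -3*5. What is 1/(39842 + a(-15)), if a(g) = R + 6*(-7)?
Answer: 1/39785 ≈ 2.5135e-5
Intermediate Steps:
R = -15
a(g) = -57 (a(g) = -15 + 6*(-7) = -15 - 42 = -57)
1/(39842 + a(-15)) = 1/(39842 - 57) = 1/39785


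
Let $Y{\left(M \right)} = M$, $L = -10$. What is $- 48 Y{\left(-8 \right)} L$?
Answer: $-3840$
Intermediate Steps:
$- 48 Y{\left(-8 \right)} L = \left(-48\right) \left(-8\right) \left(-10\right) = 384 \left(-10\right) = -3840$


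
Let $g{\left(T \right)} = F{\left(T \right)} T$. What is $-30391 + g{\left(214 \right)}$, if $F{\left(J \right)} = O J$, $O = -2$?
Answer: $-121983$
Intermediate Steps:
$F{\left(J \right)} = - 2 J$
$g{\left(T \right)} = - 2 T^{2}$ ($g{\left(T \right)} = - 2 T T = - 2 T^{2}$)
$-30391 + g{\left(214 \right)} = -30391 - 2 \cdot 214^{2} = -30391 - 91592 = -121983$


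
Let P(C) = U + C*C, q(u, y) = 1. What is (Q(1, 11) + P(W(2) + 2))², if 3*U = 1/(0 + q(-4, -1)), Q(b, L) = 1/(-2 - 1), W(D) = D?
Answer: 256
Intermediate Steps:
Q(b, L) = -⅓ (Q(b, L) = 1/(-3) = -⅓)
U = ⅓ (U = 1/(3*(0 + 1)) = (⅓)/1 = (⅓)*1 = ⅓ ≈ 0.33333)
P(C) = ⅓ + C² (P(C) = ⅓ + C*C = ⅓ + C²)
(Q(1, 11) + P(W(2) + 2))² = (-⅓ + (⅓ + (2 + 2)²))² = (-⅓ + (⅓ + 4²))² = (-⅓ + (⅓ + 16))² = (-⅓ + 49/3)² = 16² = 256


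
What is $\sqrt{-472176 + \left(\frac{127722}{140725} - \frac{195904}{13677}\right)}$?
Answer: $\frac{i \sqrt{69968159190261240826398}}{384939165} \approx 687.16 i$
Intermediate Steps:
$\sqrt{-472176 + \left(\frac{127722}{140725} - \frac{195904}{13677}\right)} = \sqrt{-472176 - \frac{25821736606}{1924695825}} = \sqrt{- \frac{908820997601806}{1924695825}} = \frac{i \sqrt{69968159190261240826398}}{384939165}$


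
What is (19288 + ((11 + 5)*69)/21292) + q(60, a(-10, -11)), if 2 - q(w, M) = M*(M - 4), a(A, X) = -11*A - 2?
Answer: 42893010/5323 ≈ 8058.1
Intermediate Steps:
a(A, X) = -2 - 11*A
q(w, M) = 2 - M*(-4 + M) (q(w, M) = 2 - M*(M - 4) = 2 - M*(-4 + M))
(19288 + ((11 + 5)*69)/21292) + q(60, a(-10, -11)) = (19288 + ((11 + 5)*69)/21292) + (2 - (-2 - 11*(-10))**2 + 4*(-2 - 11*(-10))) = (19288 + (16*69)*(1/21292)) + (2 - (-2 + 110)**2 + 4*(-2 + 110)) = (19288 + 1104*(1/21292)) + (2 - 1*108**2 + 4*108) = (19288 + 276/5323) + (2 - 1*11664 + 432) = 102670300/5323 + (2 - 11664 + 432) = 102670300/5323 - 11230 = 42893010/5323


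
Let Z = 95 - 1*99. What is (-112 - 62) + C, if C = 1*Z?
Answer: -178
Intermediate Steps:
Z = -4 (Z = 95 - 99 = -4)
C = -4 (C = 1*(-4) = -4)
(-112 - 62) + C = (-112 - 62) - 4 = -174 - 4 = -178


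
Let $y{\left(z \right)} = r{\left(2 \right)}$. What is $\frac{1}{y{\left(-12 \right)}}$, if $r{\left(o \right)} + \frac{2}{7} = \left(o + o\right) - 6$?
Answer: $- \frac{7}{16} \approx -0.4375$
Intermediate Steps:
$r{\left(o \right)} = - \frac{44}{7} + 2 o$ ($r{\left(o \right)} = - \frac{2}{7} + \left(\left(o + o\right) - 6\right) = - \frac{2}{7} + \left(2 o - 6\right) = - \frac{2}{7} + \left(-6 + 2 o\right) = - \frac{44}{7} + 2 o$)
$y{\left(z \right)} = - \frac{16}{7}$ ($y{\left(z \right)} = - \frac{44}{7} + 2 \cdot 2 = - \frac{44}{7} + 4 = - \frac{16}{7}$)
$\frac{1}{y{\left(-12 \right)}} = \frac{1}{- \frac{16}{7}} = - \frac{7}{16}$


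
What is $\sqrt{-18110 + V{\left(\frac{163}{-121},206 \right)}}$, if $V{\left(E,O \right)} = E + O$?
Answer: $\frac{i \sqrt{2166547}}{11} \approx 133.81 i$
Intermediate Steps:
$\sqrt{-18110 + V{\left(\frac{163}{-121},206 \right)}} = \sqrt{-18110 + \left(\frac{163}{-121} + 206\right)} = \sqrt{-18110 + \left(163 \left(- \frac{1}{121}\right) + 206\right)} = \sqrt{-18110 + \left(- \frac{163}{121} + 206\right)} = \sqrt{-18110 + \frac{24763}{121}} = \sqrt{- \frac{2166547}{121}} = \frac{i \sqrt{2166547}}{11}$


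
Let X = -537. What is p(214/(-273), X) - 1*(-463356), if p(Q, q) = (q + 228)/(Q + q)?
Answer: 68027695497/146815 ≈ 4.6336e+5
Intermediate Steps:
p(Q, q) = (228 + q)/(Q + q)
p(214/(-273), X) - 1*(-463356) = (228 - 537)/(214/(-273) - 537) - 1*(-463356) = -309/(214*(-1/273) - 537) + 463356 = -309/(-214/273 - 537) + 463356 = -309/(-146815/273) + 463356 = -273/146815*(-309) + 463356 = 84357/146815 + 463356 = 68027695497/146815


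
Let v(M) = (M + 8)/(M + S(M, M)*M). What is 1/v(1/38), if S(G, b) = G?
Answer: 39/11590 ≈ 0.0033650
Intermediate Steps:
v(M) = (8 + M)/(M + M²) (v(M) = (M + 8)/(M + M*M) = (8 + M)/(M + M²))
1/v(1/38) = 1/((8 + 1/38)/((1/38)*(1 + 1/38))) = 1/(38*(305/38)/(39/38)) = 1/(38*(38/39)*(305/38)) = 1/(11590/39) = 39/11590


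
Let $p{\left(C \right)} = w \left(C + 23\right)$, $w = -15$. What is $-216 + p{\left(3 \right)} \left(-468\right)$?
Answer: $182304$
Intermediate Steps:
$p{\left(C \right)} = -345 - 15 C$ ($p{\left(C \right)} = - 15 \left(C + 23\right) = - 15 \left(23 + C\right) = -345 - 15 C$)
$-216 + p{\left(3 \right)} \left(-468\right) = -216 + \left(-345 - 45\right) \left(-468\right) = -216 - -182520 = -216 + 182520 = 182304$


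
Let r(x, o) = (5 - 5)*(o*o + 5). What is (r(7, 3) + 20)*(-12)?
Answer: -240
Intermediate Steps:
r(x, o) = 0 (r(x, o) = 0*(o² + 5) = 0*(5 + o²) = 0)
(r(7, 3) + 20)*(-12) = (0 + 20)*(-12) = 20*(-12) = -240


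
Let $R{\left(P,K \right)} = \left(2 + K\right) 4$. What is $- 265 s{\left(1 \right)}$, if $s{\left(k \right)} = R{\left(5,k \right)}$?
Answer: $-3180$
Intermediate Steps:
$R{\left(P,K \right)} = 8 + 4 K$
$s{\left(k \right)} = 8 + 4 k$
$- 265 s{\left(1 \right)} = - 265 \left(8 + 4 \cdot 1\right) = - 265 \left(8 + 4\right) = \left(-265\right) 12 = -3180$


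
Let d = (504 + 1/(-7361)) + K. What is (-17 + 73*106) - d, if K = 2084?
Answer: 37784014/7361 ≈ 5133.0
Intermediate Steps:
d = 19050267/7361 (d = (504 + 1/(-7361)) + 2084 = (504 - 1/7361) + 2084 = 3709943/7361 + 2084 = 19050267/7361 ≈ 2588.0)
(-17 + 73*106) - d = (-17 + 73*106) - 1*19050267/7361 = (-17 + 7738) - 19050267/7361 = 7721 - 19050267/7361 = 37784014/7361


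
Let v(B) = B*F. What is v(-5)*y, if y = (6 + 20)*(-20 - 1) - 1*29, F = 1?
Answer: 2875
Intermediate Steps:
v(B) = B (v(B) = B*1 = B)
y = -575 (y = 26*(-21) - 29 = -546 - 29 = -575)
v(-5)*y = -5*(-575) = 2875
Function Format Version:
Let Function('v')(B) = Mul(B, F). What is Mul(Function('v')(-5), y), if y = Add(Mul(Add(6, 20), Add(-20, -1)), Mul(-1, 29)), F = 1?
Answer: 2875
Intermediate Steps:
Function('v')(B) = B (Function('v')(B) = Mul(B, 1) = B)
y = -575 (y = Add(Mul(26, -21), -29) = Add(-546, -29) = -575)
Mul(Function('v')(-5), y) = Mul(-5, -575) = 2875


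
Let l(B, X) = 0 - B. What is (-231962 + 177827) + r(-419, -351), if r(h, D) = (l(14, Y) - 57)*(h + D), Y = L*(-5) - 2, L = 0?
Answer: 535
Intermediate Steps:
Y = -2 (Y = 0*(-5) - 2 = 0 - 2 = -2)
l(B, X) = -B
r(h, D) = -71*D - 71*h (r(h, D) = (-1*14 - 57)*(h + D) = (-14 - 57)*(D + h) = -71*(D + h) = -71*D - 71*h)
(-231962 + 177827) + r(-419, -351) = (-231962 + 177827) + (-71*(-351) - 71*(-419)) = -54135 + (24921 + 29749) = -54135 + 54670 = 535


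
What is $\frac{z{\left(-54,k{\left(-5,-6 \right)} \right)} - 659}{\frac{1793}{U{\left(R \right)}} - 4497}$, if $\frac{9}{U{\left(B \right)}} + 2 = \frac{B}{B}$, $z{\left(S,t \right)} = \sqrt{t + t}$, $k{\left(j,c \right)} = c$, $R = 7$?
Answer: $\frac{5931}{42266} - \frac{9 i \sqrt{3}}{21133} \approx 0.14033 - 0.00073764 i$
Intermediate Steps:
$z{\left(S,t \right)} = \sqrt{2} \sqrt{t}$ ($z{\left(S,t \right)} = \sqrt{2 t} = \sqrt{2} \sqrt{t}$)
$U{\left(B \right)} = -9$ ($U{\left(B \right)} = \frac{9}{-2 + \frac{B}{B}} = \frac{9}{-2 + 1} = \frac{9}{-1} = 9 \left(-1\right) = -9$)
$\frac{z{\left(-54,k{\left(-5,-6 \right)} \right)} - 659}{\frac{1793}{U{\left(R \right)}} - 4497} = \frac{\sqrt{2} \sqrt{-6} - 659}{\frac{1793}{-9} - 4497} = \frac{\sqrt{2} i \sqrt{6} - 659}{1793 \left(- \frac{1}{9}\right) - 4497} = \frac{2 i \sqrt{3} - 659}{- \frac{1793}{9} - 4497} = \frac{-659 + 2 i \sqrt{3}}{- \frac{42266}{9}} = \left(-659 + 2 i \sqrt{3}\right) \left(- \frac{9}{42266}\right) = \frac{5931}{42266} - \frac{9 i \sqrt{3}}{21133}$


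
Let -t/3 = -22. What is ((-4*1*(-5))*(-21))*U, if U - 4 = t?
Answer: -29400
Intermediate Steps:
t = 66 (t = -3*(-22) = 66)
U = 70 (U = 4 + 66 = 70)
((-4*1*(-5))*(-21))*U = ((-4*1*(-5))*(-21))*70 = (-4*(-5)*(-21))*70 = (20*(-21))*70 = -420*70 = -29400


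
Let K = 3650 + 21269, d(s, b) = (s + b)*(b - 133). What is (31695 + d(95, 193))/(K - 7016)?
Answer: 48975/17903 ≈ 2.7356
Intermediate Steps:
d(s, b) = (-133 + b)*(b + s) (d(s, b) = (b + s)*(-133 + b) = (-133 + b)*(b + s))
K = 24919
(31695 + d(95, 193))/(K - 7016) = (31695 + (193² - 133*193 - 133*95 + 193*95))/(24919 - 7016) = (31695 + (37249 - 25669 - 12635 + 18335))/17903 = (31695 + 17280)*(1/17903) = 48975*(1/17903) = 48975/17903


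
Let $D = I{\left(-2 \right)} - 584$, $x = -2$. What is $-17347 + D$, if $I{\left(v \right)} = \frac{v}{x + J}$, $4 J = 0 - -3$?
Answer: $- \frac{89647}{5} \approx -17929.0$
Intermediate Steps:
$J = \frac{3}{4}$ ($J = \frac{0 - -3}{4} = \frac{0 + 3}{4} = \frac{1}{4} \cdot 3 = \frac{3}{4} \approx 0.75$)
$I{\left(v \right)} = - \frac{4 v}{5}$ ($I{\left(v \right)} = \frac{v}{-2 + \frac{3}{4}} = \frac{v}{- \frac{5}{4}} = - \frac{4 v}{5}$)
$D = - \frac{2912}{5}$ ($D = \left(- \frac{4}{5}\right) \left(-2\right) - 584 = \frac{8}{5} - 584 = - \frac{2912}{5} \approx -582.4$)
$-17347 + D = -17347 - \frac{2912}{5} = - \frac{89647}{5}$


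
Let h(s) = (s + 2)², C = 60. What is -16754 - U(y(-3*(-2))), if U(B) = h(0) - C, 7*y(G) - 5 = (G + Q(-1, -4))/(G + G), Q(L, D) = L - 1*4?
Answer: -16698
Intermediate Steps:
Q(L, D) = -4 + L (Q(L, D) = L - 4 = -4 + L)
h(s) = (2 + s)²
y(G) = 5/7 + (-5 + G)/(14*G) (y(G) = 5/7 + ((G + (-4 - 1))/(G + G))/7 = 5/7 + ((G - 5)/((2*G)))/7 = 5/7 + ((-5 + G)*(1/(2*G)))/7 = 5/7 + ((-5 + G)/(2*G))/7 = 5/7 + (-5 + G)/(14*G))
U(B) = -56 (U(B) = (2 + 0)² - 1*60 = 2² - 60 = 4 - 60 = -56)
-16754 - U(y(-3*(-2))) = -16754 - 1*(-56) = -16754 + 56 = -16698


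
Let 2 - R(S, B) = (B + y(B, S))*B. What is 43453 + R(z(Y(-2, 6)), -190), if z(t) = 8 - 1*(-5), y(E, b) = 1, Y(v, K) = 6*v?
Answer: 7545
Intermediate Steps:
z(t) = 13 (z(t) = 8 + 5 = 13)
R(S, B) = 2 - B*(1 + B) (R(S, B) = 2 - (B + 1)*B = 2 - (1 + B)*B = 2 - B*(1 + B))
43453 + R(z(Y(-2, 6)), -190) = 43453 + (2 - 1*(-190) - 1*(-190)²) = 43453 + (2 + 190 - 1*36100) = 43453 + (2 + 190 - 36100) = 43453 - 35908 = 7545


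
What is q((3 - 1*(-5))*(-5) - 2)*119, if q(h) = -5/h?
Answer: 85/6 ≈ 14.167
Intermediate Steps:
q((3 - 1*(-5))*(-5) - 2)*119 = -5/((3 - 1*(-5))*(-5) - 2)*119 = -5/((3 + 5)*(-5) - 2)*119 = -5/(8*(-5) - 2)*119 = -5/(-40 - 2)*119 = -5/(-42)*119 = -5*(-1/42)*119 = (5/42)*119 = 85/6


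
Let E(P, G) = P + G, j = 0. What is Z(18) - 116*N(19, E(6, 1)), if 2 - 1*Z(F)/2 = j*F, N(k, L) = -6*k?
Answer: 13228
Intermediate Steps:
E(P, G) = G + P
Z(F) = 4 (Z(F) = 4 - 0*F = 4 - 2*0 = 4 + 0 = 4)
Z(18) - 116*N(19, E(6, 1)) = 4 - (-696)*19 = 4 - 116*(-114) = 4 + 13224 = 13228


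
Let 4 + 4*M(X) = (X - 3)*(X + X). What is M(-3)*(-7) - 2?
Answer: -58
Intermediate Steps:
M(X) = -1 + X*(-3 + X)/2 (M(X) = -1 + ((X - 3)*(X + X))/4 = -1 + ((-3 + X)*(2*X))/4 = -1 + (2*X*(-3 + X))/4 = -1 + X*(-3 + X)/2)
M(-3)*(-7) - 2 = (-1 + (½)*(-3)² - 3/2*(-3))*(-7) - 2 = (-1 + (½)*9 + 9/2)*(-7) - 2 = (-1 + 9/2 + 9/2)*(-7) - 2 = 8*(-7) - 2 = -56 - 2 = -58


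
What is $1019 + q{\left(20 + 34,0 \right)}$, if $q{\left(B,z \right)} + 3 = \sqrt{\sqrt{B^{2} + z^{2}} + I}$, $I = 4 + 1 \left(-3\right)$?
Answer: $1016 + \sqrt{55} \approx 1023.4$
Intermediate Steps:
$I = 1$ ($I = 4 - 3 = 1$)
$q{\left(B,z \right)} = -3 + \sqrt{1 + \sqrt{B^{2} + z^{2}}}$ ($q{\left(B,z \right)} = -3 + \sqrt{\sqrt{B^{2} + z^{2}} + 1} = -3 + \sqrt{1 + \sqrt{B^{2} + z^{2}}}$)
$1019 + q{\left(20 + 34,0 \right)} = 1019 - \left(3 - \sqrt{1 + \sqrt{\left(20 + 34\right)^{2} + 0^{2}}}\right) = 1019 - \left(3 - \sqrt{1 + \sqrt{54^{2} + 0}}\right) = 1019 - \left(3 - \sqrt{1 + \sqrt{2916 + 0}}\right) = 1019 - \left(3 - \sqrt{1 + \sqrt{2916}}\right) = 1019 - \left(3 - \sqrt{1 + 54}\right) = 1019 - \left(3 - \sqrt{55}\right) = 1016 + \sqrt{55}$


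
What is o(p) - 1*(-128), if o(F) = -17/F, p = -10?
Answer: 1297/10 ≈ 129.70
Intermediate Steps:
o(p) - 1*(-128) = -17/(-10) - 1*(-128) = -17*(-⅒) + 128 = 17/10 + 128 = 1297/10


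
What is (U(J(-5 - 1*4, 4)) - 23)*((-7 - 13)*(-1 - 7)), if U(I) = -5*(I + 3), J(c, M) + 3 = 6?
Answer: -8480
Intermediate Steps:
J(c, M) = 3 (J(c, M) = -3 + 6 = 3)
U(I) = -15 - 5*I (U(I) = -5*(3 + I) = -15 - 5*I)
(U(J(-5 - 1*4, 4)) - 23)*((-7 - 13)*(-1 - 7)) = ((-15 - 5*3) - 23)*((-7 - 13)*(-1 - 7)) = ((-15 - 15) - 23)*(-20*(-8)) = (-30 - 23)*160 = -53*160 = -8480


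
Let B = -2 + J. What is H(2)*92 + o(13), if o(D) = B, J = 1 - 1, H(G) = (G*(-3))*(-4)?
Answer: 2206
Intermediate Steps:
H(G) = 12*G (H(G) = -3*G*(-4) = 12*G)
J = 0
B = -2 (B = -2 + 0 = -2)
o(D) = -2
H(2)*92 + o(13) = (12*2)*92 - 2 = 24*92 - 2 = 2208 - 2 = 2206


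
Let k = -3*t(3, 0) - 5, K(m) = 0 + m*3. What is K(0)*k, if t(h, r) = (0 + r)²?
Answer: 0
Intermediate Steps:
K(m) = 3*m (K(m) = 0 + 3*m = 3*m)
t(h, r) = r²
k = -5 (k = -3*0² - 5 = -3*0 - 5 = 0 - 5 = -5)
K(0)*k = (3*0)*(-5) = 0*(-5) = 0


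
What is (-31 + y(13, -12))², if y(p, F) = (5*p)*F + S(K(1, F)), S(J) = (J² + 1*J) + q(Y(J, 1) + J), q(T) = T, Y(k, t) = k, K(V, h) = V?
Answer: 651249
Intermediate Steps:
S(J) = J² + 3*J (S(J) = (J² + 1*J) + (J + J) = (J² + J) + 2*J = (J + J²) + 2*J = J² + 3*J)
y(p, F) = 4 + 5*F*p (y(p, F) = (5*p)*F + 1*(3 + 1) = 5*F*p + 1*4 = 5*F*p + 4 = 4 + 5*F*p)
(-31 + y(13, -12))² = (-31 + (4 + 5*(-12)*13))² = (-31 + (4 - 780))² = (-31 - 776)² = (-807)² = 651249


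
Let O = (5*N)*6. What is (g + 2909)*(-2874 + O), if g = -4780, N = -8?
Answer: 5826294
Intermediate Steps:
O = -240 (O = (5*(-8))*6 = -40*6 = -240)
(g + 2909)*(-2874 + O) = (-4780 + 2909)*(-2874 - 240) = -1871*(-3114) = 5826294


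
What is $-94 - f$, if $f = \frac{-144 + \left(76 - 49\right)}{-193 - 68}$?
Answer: $- \frac{2739}{29} \approx -94.448$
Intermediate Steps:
$f = \frac{13}{29}$ ($f = \frac{-144 + \left(76 - 49\right)}{-261} = \left(-144 + 27\right) \left(- \frac{1}{261}\right) = \left(-117\right) \left(- \frac{1}{261}\right) = \frac{13}{29} \approx 0.44828$)
$-94 - f = -94 - \frac{13}{29} = - \frac{2739}{29}$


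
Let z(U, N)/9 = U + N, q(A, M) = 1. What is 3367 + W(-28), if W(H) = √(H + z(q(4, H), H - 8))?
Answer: 3367 + 7*I*√7 ≈ 3367.0 + 18.52*I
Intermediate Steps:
z(U, N) = 9*N + 9*U (z(U, N) = 9*(U + N) = 9*(N + U) = 9*N + 9*U)
W(H) = √(-63 + 10*H) (W(H) = √(H + (9*(H - 8) + 9*1)) = √(H + (9*(-8 + H) + 9)) = √(H + ((-72 + 9*H) + 9)) = √(H + (-63 + 9*H)) = √(-63 + 10*H))
3367 + W(-28) = 3367 + √(-63 + 10*(-28)) = 3367 + √(-63 - 280) = 3367 + √(-343) = 3367 + 7*I*√7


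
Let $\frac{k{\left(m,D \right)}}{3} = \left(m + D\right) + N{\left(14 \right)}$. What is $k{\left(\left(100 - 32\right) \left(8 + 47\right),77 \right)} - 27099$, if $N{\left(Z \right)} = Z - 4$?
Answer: $-15618$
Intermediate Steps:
$N{\left(Z \right)} = -4 + Z$
$k{\left(m,D \right)} = 30 + 3 D + 3 m$ ($k{\left(m,D \right)} = 3 \left(\left(m + D\right) + \left(-4 + 14\right)\right) = 3 \left(\left(D + m\right) + 10\right) = 3 \left(10 + D + m\right) = 30 + 3 D + 3 m$)
$k{\left(\left(100 - 32\right) \left(8 + 47\right),77 \right)} - 27099 = \left(30 + 3 \cdot 77 + 3 \left(100 - 32\right) \left(8 + 47\right)\right) - 27099 = \left(30 + 231 + 3 \cdot 68 \cdot 55\right) - 27099 = \left(30 + 231 + 3 \cdot 3740\right) - 27099 = \left(30 + 231 + 11220\right) - 27099 = 11481 - 27099 = -15618$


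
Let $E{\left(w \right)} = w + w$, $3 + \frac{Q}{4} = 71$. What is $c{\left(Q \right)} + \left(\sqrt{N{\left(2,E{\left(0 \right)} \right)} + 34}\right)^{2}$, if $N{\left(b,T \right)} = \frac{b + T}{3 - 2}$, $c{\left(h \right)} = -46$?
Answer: $-10$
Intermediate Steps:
$Q = 272$ ($Q = -12 + 4 \cdot 71 = -12 + 284 = 272$)
$E{\left(w \right)} = 2 w$
$N{\left(b,T \right)} = T + b$ ($N{\left(b,T \right)} = \frac{T + b}{1} = \left(T + b\right) 1 = T + b$)
$c{\left(Q \right)} + \left(\sqrt{N{\left(2,E{\left(0 \right)} \right)} + 34}\right)^{2} = -46 + \left(\sqrt{\left(2 \cdot 0 + 2\right) + 34}\right)^{2} = -46 + \left(\sqrt{\left(0 + 2\right) + 34}\right)^{2} = -46 + \left(\sqrt{2 + 34}\right)^{2} = -46 + \left(\sqrt{36}\right)^{2} = -46 + 6^{2} = -46 + 36 = -10$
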